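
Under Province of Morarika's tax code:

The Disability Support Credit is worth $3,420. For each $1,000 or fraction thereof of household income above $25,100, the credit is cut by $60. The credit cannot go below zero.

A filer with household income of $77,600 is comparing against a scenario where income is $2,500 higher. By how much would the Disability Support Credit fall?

At $77,600 — income exceeds $25,100 by $52,500, which is 53 full-or-partial $1,000 increments; reduction = 53 × $60 = $3,180, leaving $240.
At $80,100 — income exceeds $25,100 by $55,000, which is 55 full-or-partial $1,000 increments; reduction = 55 × $60 = $3,300, leaving $120.
Lost: $240 − $120 = $120.

$120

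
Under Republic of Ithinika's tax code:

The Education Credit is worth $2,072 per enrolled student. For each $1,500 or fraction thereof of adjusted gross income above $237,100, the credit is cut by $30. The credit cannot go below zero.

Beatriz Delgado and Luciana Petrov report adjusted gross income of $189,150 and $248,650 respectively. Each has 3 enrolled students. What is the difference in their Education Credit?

$240

Beatriz ($189,150): Education Credit: base = 3 × $2,072 = $6,216. $189,150 is at or below the $237,100 threshold, so the full $6,216 applies.
Luciana ($248,650): Education Credit: base = 3 × $2,072 = $6,216. income exceeds $237,100 by $11,550, which is 8 full-or-partial $1,500 increments; reduction = 8 × $30 = $240, leaving $5,976.
Difference: |$6,216 − $5,976| = $240.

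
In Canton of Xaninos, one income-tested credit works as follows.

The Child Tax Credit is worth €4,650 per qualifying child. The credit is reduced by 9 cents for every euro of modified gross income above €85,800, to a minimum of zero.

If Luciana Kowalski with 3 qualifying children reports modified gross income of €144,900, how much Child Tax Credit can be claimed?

€8,631

Child Tax Credit: base = 3 × €4,650 = €13,950. 9% of the €59,100 excess over €85,800 is €5,319; credit = €13,950 − €5,319 = €8,631.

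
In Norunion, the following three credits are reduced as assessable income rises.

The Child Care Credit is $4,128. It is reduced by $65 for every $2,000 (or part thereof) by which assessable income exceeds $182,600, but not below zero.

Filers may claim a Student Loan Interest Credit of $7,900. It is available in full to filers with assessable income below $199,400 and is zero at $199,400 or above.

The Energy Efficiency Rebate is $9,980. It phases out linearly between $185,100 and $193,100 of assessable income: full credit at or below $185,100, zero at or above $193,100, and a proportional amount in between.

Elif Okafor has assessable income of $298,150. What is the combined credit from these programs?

Child Care Credit: income exceeds $182,600 by $115,550, which is 58 full-or-partial $2,000 increments; reduction = 58 × $65 = $3,770, leaving $358.
Student Loan Interest Credit: $298,150 meets or exceeds the $199,400 cutoff, so the credit is $0.
Energy Efficiency Rebate: $298,150 is at or above $193,100, so the credit is $0.
Total: $358 + $0 + $0 = $358.

$358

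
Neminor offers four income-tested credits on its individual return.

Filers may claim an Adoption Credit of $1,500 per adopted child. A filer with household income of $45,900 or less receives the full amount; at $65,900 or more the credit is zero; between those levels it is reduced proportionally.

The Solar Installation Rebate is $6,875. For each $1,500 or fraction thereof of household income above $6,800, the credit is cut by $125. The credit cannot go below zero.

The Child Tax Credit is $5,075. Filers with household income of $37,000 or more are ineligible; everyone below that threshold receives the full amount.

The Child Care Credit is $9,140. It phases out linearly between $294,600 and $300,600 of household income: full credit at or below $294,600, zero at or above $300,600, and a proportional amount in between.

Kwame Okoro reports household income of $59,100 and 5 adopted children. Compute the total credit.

Adoption Credit: base = 5 × $1,500 = $7,500. $59,100 is $13,200 into a $20,000 phase-out range, leaving 6,800/20,000 of the credit: $7,500 × 6,800/20,000 = $2,550.
Solar Installation Rebate: income exceeds $6,800 by $52,300, which is 35 full-or-partial $1,500 increments; reduction = 35 × $125 = $4,375, leaving $2,500.
Child Tax Credit: $59,100 meets or exceeds the $37,000 cutoff, so the credit is $0.
Child Care Credit: $59,100 is at or below the $294,600 threshold, so the full $9,140 applies.
Total: $2,550 + $2,500 + $0 + $9,140 = $14,190.

$14,190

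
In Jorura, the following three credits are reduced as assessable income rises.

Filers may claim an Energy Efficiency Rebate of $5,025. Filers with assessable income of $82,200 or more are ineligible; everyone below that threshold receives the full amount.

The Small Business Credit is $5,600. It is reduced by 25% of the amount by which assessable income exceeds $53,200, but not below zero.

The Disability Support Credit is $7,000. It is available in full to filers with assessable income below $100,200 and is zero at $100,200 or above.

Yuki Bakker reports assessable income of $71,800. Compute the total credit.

$12,975

Energy Efficiency Rebate: $71,800 is below the $82,200 cutoff, so the full $5,025 applies.
Small Business Credit: 25% of the $18,600 excess over $53,200 is $4,650; credit = $5,600 − $4,650 = $950.
Disability Support Credit: $71,800 is below the $100,200 cutoff, so the full $7,000 applies.
Total: $5,025 + $950 + $7,000 = $12,975.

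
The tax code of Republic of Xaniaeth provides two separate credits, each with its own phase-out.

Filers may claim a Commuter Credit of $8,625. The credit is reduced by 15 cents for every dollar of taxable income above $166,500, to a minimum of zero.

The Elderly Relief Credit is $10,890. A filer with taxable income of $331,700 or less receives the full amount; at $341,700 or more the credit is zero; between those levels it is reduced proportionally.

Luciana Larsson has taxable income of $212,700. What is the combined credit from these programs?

$12,585

Commuter Credit: 15% of the $46,200 excess over $166,500 is $6,930; credit = $8,625 − $6,930 = $1,695.
Elderly Relief Credit: $212,700 is at or below the $331,700 threshold, so the full $10,890 applies.
Total: $1,695 + $10,890 = $12,585.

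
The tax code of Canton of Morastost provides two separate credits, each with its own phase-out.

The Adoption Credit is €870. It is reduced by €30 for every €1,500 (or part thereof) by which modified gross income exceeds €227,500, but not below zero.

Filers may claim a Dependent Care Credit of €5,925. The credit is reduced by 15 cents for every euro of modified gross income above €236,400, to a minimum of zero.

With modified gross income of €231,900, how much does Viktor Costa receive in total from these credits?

€6,705

Adoption Credit: income exceeds €227,500 by €4,400, which is 3 full-or-partial €1,500 increments; reduction = 3 × €30 = €90, leaving €780.
Dependent Care Credit: €231,900 is at or below the €236,400 threshold, so the full €5,925 applies.
Total: €780 + €5,925 = €6,705.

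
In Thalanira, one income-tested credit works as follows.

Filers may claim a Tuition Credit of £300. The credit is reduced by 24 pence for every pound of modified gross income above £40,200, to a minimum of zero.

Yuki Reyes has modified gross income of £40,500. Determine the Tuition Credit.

Tuition Credit: 24% of the £300 excess over £40,200 is £72; credit = £300 − £72 = £228.

£228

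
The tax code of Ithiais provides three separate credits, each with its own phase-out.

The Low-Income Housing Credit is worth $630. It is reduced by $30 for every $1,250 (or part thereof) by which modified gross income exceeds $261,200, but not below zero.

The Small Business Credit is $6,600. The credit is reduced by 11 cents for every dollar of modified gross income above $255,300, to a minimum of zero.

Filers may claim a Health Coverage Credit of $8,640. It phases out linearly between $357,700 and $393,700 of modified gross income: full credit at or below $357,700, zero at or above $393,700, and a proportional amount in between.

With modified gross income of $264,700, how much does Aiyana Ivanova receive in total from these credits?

$14,746

Low-Income Housing Credit: income exceeds $261,200 by $3,500, which is 3 full-or-partial $1,250 increments; reduction = 3 × $30 = $90, leaving $540.
Small Business Credit: 11% of the $9,400 excess over $255,300 is $1,034; credit = $6,600 − $1,034 = $5,566.
Health Coverage Credit: $264,700 is at or below the $357,700 threshold, so the full $8,640 applies.
Total: $540 + $5,566 + $8,640 = $14,746.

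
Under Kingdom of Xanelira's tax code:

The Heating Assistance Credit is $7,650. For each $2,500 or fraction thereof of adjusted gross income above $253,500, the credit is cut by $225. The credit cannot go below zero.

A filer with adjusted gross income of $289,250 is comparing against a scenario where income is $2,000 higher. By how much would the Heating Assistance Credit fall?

At $289,250 — income exceeds $253,500 by $35,750, which is 15 full-or-partial $2,500 increments; reduction = 15 × $225 = $3,375, leaving $4,275.
At $291,250 — income exceeds $253,500 by $37,750, which is 16 full-or-partial $2,500 increments; reduction = 16 × $225 = $3,600, leaving $4,050.
Lost: $4,275 − $4,050 = $225.

$225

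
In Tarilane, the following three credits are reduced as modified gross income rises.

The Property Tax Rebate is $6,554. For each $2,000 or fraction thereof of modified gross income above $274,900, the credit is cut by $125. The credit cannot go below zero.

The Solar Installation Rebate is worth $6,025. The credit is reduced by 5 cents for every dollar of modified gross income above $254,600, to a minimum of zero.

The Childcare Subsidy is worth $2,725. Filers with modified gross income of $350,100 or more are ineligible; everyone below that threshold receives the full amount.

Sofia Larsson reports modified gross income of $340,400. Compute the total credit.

Property Tax Rebate: income exceeds $274,900 by $65,500, which is 33 full-or-partial $2,000 increments; reduction = 33 × $125 = $4,125, leaving $2,429.
Solar Installation Rebate: 5% of the $85,800 excess over $254,600 is $4,290; credit = $6,025 − $4,290 = $1,735.
Childcare Subsidy: $340,400 is below the $350,100 cutoff, so the full $2,725 applies.
Total: $2,429 + $1,735 + $2,725 = $6,889.

$6,889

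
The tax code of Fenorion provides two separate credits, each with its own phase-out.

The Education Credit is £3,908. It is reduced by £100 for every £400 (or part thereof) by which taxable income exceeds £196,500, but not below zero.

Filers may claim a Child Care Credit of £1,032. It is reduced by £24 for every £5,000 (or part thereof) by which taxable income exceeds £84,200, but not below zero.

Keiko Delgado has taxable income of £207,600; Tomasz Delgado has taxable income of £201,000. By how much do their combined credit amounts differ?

Keiko (£207,600): Education Credit: income exceeds £196,500 by £11,100, which is 28 full-or-partial £400 increments; reduction = 28 × £100 = £2,800, leaving £1,108. Child Care Credit: income exceeds £84,200 by £123,400, which is 25 full-or-partial £5,000 increments; reduction = 25 × £24 = £600, leaving £432. total £1,108 + £432 = £1,540
Tomasz (£201,000): Education Credit: income exceeds £196,500 by £4,500, which is 12 full-or-partial £400 increments; reduction = 12 × £100 = £1,200, leaving £2,708. Child Care Credit: income exceeds £84,200 by £116,800, which is 24 full-or-partial £5,000 increments; reduction = 24 × £24 = £576, leaving £456. total £2,708 + £456 = £3,164
Difference: |£1,540 − £3,164| = £1,624.

£1,624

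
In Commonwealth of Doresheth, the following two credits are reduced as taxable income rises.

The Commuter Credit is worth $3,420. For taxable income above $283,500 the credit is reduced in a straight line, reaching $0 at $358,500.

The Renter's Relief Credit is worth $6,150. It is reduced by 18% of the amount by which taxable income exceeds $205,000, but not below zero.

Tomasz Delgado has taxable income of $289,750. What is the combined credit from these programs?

$3,135

Commuter Credit: $289,750 is $6,250 into a $75,000 phase-out range, leaving 68,750/75,000 of the credit: $3,420 × 68,750/75,000 = $3,135.
Renter's Relief Credit: 18% of the $84,750 excess over $205,000 is $15,255 ≥ base, so the credit is $0.
Total: $3,135 + $0 = $3,135.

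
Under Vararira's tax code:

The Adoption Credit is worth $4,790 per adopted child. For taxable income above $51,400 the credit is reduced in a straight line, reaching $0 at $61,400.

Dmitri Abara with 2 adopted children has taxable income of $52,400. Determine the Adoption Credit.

Adoption Credit: base = 2 × $4,790 = $9,580. $52,400 is $1,000 into a $10,000 phase-out range, leaving 9,000/10,000 of the credit: $9,580 × 9,000/10,000 = $8,622.

$8,622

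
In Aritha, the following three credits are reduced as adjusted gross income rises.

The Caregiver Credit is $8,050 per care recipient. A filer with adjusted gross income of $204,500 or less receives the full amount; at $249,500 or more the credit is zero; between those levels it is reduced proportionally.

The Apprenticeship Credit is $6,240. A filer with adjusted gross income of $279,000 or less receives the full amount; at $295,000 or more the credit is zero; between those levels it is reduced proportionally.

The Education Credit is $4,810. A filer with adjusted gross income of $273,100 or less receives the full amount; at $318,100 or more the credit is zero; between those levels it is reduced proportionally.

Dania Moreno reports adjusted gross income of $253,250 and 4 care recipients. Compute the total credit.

Caregiver Credit: base = 4 × $8,050 = $32,200. $253,250 is at or above $249,500, so the credit is $0.
Apprenticeship Credit: $253,250 is at or below the $279,000 threshold, so the full $6,240 applies.
Education Credit: $253,250 is at or below the $273,100 threshold, so the full $4,810 applies.
Total: $0 + $6,240 + $4,810 = $11,050.

$11,050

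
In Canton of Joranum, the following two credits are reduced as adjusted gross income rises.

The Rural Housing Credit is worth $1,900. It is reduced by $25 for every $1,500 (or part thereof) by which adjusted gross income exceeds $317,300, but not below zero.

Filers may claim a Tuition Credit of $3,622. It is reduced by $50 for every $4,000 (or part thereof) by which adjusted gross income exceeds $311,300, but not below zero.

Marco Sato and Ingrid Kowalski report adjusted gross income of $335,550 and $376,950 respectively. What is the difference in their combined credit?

Marco ($335,550): Rural Housing Credit: income exceeds $317,300 by $18,250, which is 13 full-or-partial $1,500 increments; reduction = 13 × $25 = $325, leaving $1,575. Tuition Credit: income exceeds $311,300 by $24,250, which is 7 full-or-partial $4,000 increments; reduction = 7 × $50 = $350, leaving $3,272. total $1,575 + $3,272 = $4,847
Ingrid ($376,950): Rural Housing Credit: income exceeds $317,300 by $59,650, which is 40 full-or-partial $1,500 increments; reduction = 40 × $25 = $1,000, leaving $900. Tuition Credit: income exceeds $311,300 by $65,650, which is 17 full-or-partial $4,000 increments; reduction = 17 × $50 = $850, leaving $2,772. total $900 + $2,772 = $3,672
Difference: |$4,847 − $3,672| = $1,175.

$1,175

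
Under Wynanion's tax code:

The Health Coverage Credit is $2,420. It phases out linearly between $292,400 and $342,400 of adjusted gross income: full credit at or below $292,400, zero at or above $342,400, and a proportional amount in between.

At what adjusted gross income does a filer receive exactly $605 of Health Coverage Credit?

$605 is 605/2,420 of the full $2,420, so 1,815/2,420 of the $50,000 range has been used: income = $292,400 + $50,000 × 1,815/2,420 = $329,900.

$329,900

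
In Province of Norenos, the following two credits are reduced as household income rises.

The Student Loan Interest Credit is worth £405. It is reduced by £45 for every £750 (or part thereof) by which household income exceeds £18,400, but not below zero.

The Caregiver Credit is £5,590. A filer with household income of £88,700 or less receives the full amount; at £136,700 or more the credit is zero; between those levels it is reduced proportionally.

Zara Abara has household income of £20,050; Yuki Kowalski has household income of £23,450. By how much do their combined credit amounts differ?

Zara (£20,050): Student Loan Interest Credit: income exceeds £18,400 by £1,650, which is 3 full-or-partial £750 increments; reduction = 3 × £45 = £135, leaving £270. Caregiver Credit: £20,050 is at or below the £88,700 threshold, so the full £5,590 applies. total £270 + £5,590 = £5,860
Yuki (£23,450): Student Loan Interest Credit: income exceeds £18,400 by £5,050, which is 7 full-or-partial £750 increments; reduction = 7 × £45 = £315, leaving £90. Caregiver Credit: £23,450 is at or below the £88,700 threshold, so the full £5,590 applies. total £90 + £5,590 = £5,680
Difference: |£5,860 − £5,680| = £180.

£180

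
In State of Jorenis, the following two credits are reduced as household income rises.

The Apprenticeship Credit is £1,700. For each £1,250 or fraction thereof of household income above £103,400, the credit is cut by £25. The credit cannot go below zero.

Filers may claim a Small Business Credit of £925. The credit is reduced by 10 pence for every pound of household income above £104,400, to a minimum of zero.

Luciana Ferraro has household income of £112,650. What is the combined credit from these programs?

Apprenticeship Credit: income exceeds £103,400 by £9,250, which is 8 full-or-partial £1,250 increments; reduction = 8 × £25 = £200, leaving £1,500.
Small Business Credit: 10% of the £8,250 excess over £104,400 is £825; credit = £925 − £825 = £100.
Total: £1,500 + £100 = £1,600.

£1,600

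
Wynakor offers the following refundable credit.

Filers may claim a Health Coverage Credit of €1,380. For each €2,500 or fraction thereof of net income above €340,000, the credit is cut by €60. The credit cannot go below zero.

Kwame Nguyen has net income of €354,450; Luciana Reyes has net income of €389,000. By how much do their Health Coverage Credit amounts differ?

€840

Kwame (€354,450): Health Coverage Credit: income exceeds €340,000 by €14,450, which is 6 full-or-partial €2,500 increments; reduction = 6 × €60 = €360, leaving €1,020.
Luciana (€389,000): Health Coverage Credit: income exceeds €340,000 by €49,000, which is 20 full-or-partial €2,500 increments; reduction = 20 × €60 = €1,200, leaving €180.
Difference: |€1,020 − €180| = €840.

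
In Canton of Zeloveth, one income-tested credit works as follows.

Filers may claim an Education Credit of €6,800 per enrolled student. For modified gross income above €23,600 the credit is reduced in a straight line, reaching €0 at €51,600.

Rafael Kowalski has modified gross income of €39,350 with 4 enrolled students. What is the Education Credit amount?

€11,900

Education Credit: base = 4 × €6,800 = €27,200. €39,350 is €15,750 into a €28,000 phase-out range, leaving 12,250/28,000 of the credit: €27,200 × 12,250/28,000 = €11,900.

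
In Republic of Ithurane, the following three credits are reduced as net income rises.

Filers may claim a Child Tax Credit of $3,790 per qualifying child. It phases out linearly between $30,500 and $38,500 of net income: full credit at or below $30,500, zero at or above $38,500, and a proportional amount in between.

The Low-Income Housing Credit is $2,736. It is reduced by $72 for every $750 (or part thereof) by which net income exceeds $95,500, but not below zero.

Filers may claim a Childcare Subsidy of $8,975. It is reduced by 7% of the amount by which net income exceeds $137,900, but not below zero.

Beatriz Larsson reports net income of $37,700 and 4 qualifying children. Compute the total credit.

$13,227

Child Tax Credit: base = 4 × $3,790 = $15,160. $37,700 is $7,200 into a $8,000 phase-out range, leaving 800/8,000 of the credit: $15,160 × 800/8,000 = $1,516.
Low-Income Housing Credit: $37,700 is at or below the $95,500 threshold, so the full $2,736 applies.
Childcare Subsidy: $37,700 is at or below the $137,900 threshold, so the full $8,975 applies.
Total: $1,516 + $2,736 + $8,975 = $13,227.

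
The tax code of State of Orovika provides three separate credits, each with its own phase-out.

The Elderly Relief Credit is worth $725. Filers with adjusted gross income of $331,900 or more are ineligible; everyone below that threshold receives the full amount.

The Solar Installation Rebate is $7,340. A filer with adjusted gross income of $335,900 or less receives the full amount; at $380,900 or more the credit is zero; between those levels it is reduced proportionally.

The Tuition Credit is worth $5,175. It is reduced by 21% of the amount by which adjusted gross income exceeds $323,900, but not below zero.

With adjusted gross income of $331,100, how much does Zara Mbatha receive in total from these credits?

Elderly Relief Credit: $331,100 is below the $331,900 cutoff, so the full $725 applies.
Solar Installation Rebate: $331,100 is at or below the $335,900 threshold, so the full $7,340 applies.
Tuition Credit: 21% of the $7,200 excess over $323,900 is $1,512; credit = $5,175 − $1,512 = $3,663.
Total: $725 + $7,340 + $3,663 = $11,728.

$11,728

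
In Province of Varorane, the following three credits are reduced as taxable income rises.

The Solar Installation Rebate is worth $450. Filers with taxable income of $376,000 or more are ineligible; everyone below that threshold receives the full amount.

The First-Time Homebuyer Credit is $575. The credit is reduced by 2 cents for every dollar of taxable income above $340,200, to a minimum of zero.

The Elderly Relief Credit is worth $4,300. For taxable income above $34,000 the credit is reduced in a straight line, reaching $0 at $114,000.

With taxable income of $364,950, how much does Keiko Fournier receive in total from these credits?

Solar Installation Rebate: $364,950 is below the $376,000 cutoff, so the full $450 applies.
First-Time Homebuyer Credit: 2% of the $24,750 excess over $340,200 is $495; credit = $575 − $495 = $80.
Elderly Relief Credit: $364,950 is at or above $114,000, so the credit is $0.
Total: $450 + $80 + $0 = $530.

$530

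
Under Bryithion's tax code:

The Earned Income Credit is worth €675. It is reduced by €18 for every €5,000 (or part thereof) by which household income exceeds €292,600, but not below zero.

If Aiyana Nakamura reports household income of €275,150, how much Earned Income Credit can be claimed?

€675

Earned Income Credit: €275,150 is at or below the €292,600 threshold, so the full €675 applies.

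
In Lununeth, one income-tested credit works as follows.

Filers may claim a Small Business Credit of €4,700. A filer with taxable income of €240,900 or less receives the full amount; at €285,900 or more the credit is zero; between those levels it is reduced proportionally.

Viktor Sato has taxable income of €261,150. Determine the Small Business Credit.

Small Business Credit: €261,150 is €20,250 into a €45,000 phase-out range, leaving 24,750/45,000 of the credit: €4,700 × 24,750/45,000 = €2,585.

€2,585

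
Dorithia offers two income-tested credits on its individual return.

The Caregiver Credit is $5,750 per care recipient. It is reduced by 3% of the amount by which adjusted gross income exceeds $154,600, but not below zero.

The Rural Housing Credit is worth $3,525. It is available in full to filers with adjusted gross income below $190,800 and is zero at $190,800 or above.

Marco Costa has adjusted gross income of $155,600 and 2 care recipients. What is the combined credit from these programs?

Caregiver Credit: base = 2 × $5,750 = $11,500. 3% of the $1,000 excess over $154,600 is $30; credit = $11,500 − $30 = $11,470.
Rural Housing Credit: $155,600 is below the $190,800 cutoff, so the full $3,525 applies.
Total: $11,470 + $3,525 = $14,995.

$14,995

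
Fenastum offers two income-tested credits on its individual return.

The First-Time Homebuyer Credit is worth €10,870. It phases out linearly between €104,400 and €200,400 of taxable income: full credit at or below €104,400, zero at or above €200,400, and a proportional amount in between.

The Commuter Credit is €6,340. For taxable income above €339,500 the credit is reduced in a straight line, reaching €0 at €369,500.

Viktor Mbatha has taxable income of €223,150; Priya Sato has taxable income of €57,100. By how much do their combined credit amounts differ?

Viktor (€223,150): First-Time Homebuyer Credit: €223,150 is at or above €200,400, so the credit is €0. Commuter Credit: €223,150 is at or below the €339,500 threshold, so the full €6,340 applies. total €0 + €6,340 = €6,340
Priya (€57,100): First-Time Homebuyer Credit: €57,100 is at or below the €104,400 threshold, so the full €10,870 applies. Commuter Credit: €57,100 is at or below the €339,500 threshold, so the full €6,340 applies. total €10,870 + €6,340 = €17,210
Difference: |€6,340 − €17,210| = €10,870.

€10,870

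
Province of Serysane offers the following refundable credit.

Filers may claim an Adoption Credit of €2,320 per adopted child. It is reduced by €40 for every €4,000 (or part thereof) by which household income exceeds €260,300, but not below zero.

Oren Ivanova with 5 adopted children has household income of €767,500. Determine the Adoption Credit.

€6,520

Adoption Credit: base = 5 × €2,320 = €11,600. income exceeds €260,300 by €507,200, which is 127 full-or-partial €4,000 increments; reduction = 127 × €40 = €5,080, leaving €6,520.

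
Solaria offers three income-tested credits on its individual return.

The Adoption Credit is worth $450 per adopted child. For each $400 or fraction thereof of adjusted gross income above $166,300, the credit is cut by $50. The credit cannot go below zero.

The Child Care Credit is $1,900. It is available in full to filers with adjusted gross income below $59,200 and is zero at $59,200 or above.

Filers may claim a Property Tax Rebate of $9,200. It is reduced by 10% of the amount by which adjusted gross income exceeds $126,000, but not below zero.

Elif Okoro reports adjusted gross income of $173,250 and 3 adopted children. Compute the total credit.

$4,925

Adoption Credit: base = 3 × $450 = $1,350. income exceeds $166,300 by $6,950, which is 18 full-or-partial $400 increments; reduction = 18 × $50 = $900, leaving $450.
Child Care Credit: $173,250 meets or exceeds the $59,200 cutoff, so the credit is $0.
Property Tax Rebate: 10% of the $47,250 excess over $126,000 is $4,725; credit = $9,200 − $4,725 = $4,475.
Total: $450 + $0 + $4,475 = $4,925.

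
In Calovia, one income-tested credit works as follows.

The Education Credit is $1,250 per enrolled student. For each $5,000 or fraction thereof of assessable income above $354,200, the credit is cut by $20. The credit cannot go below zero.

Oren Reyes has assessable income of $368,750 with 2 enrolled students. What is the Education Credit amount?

$2,440

Education Credit: base = 2 × $1,250 = $2,500. income exceeds $354,200 by $14,550, which is 3 full-or-partial $5,000 increments; reduction = 3 × $20 = $60, leaving $2,440.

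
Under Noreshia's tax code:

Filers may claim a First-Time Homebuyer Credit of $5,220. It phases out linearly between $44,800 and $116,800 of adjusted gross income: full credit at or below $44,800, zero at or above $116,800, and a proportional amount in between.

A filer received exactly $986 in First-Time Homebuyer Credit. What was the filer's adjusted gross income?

$103,200

$986 is 986/5,220 of the full $5,220, so 4,234/5,220 of the $72,000 range has been used: income = $44,800 + $72,000 × 4,234/5,220 = $103,200.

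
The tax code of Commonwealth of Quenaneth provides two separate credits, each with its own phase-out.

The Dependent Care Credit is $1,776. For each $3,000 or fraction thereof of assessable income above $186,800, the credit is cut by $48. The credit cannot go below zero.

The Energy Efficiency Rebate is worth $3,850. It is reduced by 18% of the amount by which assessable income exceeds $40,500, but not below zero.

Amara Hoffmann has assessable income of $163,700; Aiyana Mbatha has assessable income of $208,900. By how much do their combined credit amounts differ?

Amara ($163,700): Dependent Care Credit: $163,700 is at or below the $186,800 threshold, so the full $1,776 applies. Energy Efficiency Rebate: 18% of the $123,200 excess over $40,500 is $22,176 ≥ base, so the credit is $0. total $1,776 + $0 = $1,776
Aiyana ($208,900): Dependent Care Credit: income exceeds $186,800 by $22,100, which is 8 full-or-partial $3,000 increments; reduction = 8 × $48 = $384, leaving $1,392. Energy Efficiency Rebate: 18% of the $168,400 excess over $40,500 is $30,312 ≥ base, so the credit is $0. total $1,392 + $0 = $1,392
Difference: |$1,776 − $1,392| = $384.

$384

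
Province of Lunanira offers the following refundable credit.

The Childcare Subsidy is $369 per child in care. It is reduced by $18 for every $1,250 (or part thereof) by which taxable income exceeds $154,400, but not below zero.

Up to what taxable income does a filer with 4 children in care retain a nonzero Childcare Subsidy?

$255,650

Full credit = 4 × $369 = $1,476.
After 81 increments the reduction is 81 × $18 = $1,458, leaving $18; one more increment wipes it out. Increment 81 ends at excess 81 × $1,250 = $101,250, so the highest qualifying income is $154,400 + $101,250 = $255,650.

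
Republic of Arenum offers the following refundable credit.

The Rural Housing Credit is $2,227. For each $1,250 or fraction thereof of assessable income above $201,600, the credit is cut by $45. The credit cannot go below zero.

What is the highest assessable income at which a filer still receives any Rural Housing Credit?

After 49 increments the reduction is 49 × $45 = $2,205, leaving $22; one more increment wipes it out. Increment 49 ends at excess 49 × $1,250 = $61,250, so the highest qualifying income is $201,600 + $61,250 = $262,850.

$262,850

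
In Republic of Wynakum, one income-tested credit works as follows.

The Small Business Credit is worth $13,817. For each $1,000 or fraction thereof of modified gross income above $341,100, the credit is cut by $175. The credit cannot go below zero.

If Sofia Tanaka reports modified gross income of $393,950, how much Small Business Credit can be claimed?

$4,542

Small Business Credit: income exceeds $341,100 by $52,850, which is 53 full-or-partial $1,000 increments; reduction = 53 × $175 = $9,275, leaving $4,542.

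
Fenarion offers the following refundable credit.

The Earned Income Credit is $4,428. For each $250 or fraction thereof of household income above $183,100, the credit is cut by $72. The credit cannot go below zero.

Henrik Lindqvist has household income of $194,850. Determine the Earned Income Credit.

$1,044

Earned Income Credit: income exceeds $183,100 by $11,750, which is 47 full-or-partial $250 increments; reduction = 47 × $72 = $3,384, leaving $1,044.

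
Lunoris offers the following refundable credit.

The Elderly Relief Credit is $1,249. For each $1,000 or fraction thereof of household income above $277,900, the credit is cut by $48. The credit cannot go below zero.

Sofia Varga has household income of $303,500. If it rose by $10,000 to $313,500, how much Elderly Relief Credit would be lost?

$1

At $303,500 — income exceeds $277,900 by $25,600, which is 26 full-or-partial $1,000 increments; reduction = 26 × $48 = $1,248, leaving $1.
At $313,500 — income exceeds $277,900 by $35,600 → 36 increments × $48 = $1,728 ≥ base, so the credit is $0.
Lost: $1 − $0 = $1.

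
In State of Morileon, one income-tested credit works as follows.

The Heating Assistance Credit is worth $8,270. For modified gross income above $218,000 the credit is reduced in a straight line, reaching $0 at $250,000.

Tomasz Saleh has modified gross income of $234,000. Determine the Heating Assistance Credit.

Heating Assistance Credit: $234,000 is $16,000 into a $32,000 phase-out range, leaving 16,000/32,000 of the credit: $8,270 × 16,000/32,000 = $4,135.

$4,135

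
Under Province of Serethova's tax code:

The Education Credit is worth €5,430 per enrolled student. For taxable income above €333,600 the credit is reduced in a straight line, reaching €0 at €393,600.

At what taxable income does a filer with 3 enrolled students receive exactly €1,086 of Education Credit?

€389,600

Full credit = 3 × €5,430 = €16,290.
€1,086 is 1,086/16,290 of the full €16,290, so 15,204/16,290 of the €60,000 range has been used: income = €333,600 + €60,000 × 15,204/16,290 = €389,600.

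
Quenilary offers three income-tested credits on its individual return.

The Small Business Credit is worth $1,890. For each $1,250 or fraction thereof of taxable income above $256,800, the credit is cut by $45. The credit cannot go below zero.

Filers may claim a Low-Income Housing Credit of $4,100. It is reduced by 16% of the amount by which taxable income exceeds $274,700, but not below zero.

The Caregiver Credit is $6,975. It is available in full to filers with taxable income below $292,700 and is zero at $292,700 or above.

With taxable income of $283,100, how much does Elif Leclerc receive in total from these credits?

Small Business Credit: income exceeds $256,800 by $26,300, which is 22 full-or-partial $1,250 increments; reduction = 22 × $45 = $990, leaving $900.
Low-Income Housing Credit: 16% of the $8,400 excess over $274,700 is $1,344; credit = $4,100 − $1,344 = $2,756.
Caregiver Credit: $283,100 is below the $292,700 cutoff, so the full $6,975 applies.
Total: $900 + $2,756 + $6,975 = $10,631.

$10,631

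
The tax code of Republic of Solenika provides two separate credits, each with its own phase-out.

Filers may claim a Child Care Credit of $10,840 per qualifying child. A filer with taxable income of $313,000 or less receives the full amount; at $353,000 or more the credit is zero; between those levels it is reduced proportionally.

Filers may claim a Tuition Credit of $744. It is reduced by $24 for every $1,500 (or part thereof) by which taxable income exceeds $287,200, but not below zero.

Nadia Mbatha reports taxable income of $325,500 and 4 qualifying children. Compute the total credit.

$29,930

Child Care Credit: base = 4 × $10,840 = $43,360. $325,500 is $12,500 into a $40,000 phase-out range, leaving 27,500/40,000 of the credit: $43,360 × 27,500/40,000 = $29,810.
Tuition Credit: income exceeds $287,200 by $38,300, which is 26 full-or-partial $1,500 increments; reduction = 26 × $24 = $624, leaving $120.
Total: $29,810 + $120 = $29,930.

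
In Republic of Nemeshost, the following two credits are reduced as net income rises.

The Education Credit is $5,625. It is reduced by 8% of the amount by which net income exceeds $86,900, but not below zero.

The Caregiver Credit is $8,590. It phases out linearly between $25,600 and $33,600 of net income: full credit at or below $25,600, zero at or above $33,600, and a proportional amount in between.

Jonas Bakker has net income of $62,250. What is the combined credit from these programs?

$5,625

Education Credit: $62,250 is at or below the $86,900 threshold, so the full $5,625 applies.
Caregiver Credit: $62,250 is at or above $33,600, so the credit is $0.
Total: $5,625 + $0 = $5,625.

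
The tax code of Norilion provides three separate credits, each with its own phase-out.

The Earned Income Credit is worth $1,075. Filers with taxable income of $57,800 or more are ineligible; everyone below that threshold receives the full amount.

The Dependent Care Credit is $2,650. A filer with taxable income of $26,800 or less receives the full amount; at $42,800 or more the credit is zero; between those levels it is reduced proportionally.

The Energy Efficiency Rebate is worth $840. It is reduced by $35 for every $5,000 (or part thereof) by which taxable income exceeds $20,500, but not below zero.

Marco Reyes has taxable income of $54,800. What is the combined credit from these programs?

$1,670

Earned Income Credit: $54,800 is below the $57,800 cutoff, so the full $1,075 applies.
Dependent Care Credit: $54,800 is at or above $42,800, so the credit is $0.
Energy Efficiency Rebate: income exceeds $20,500 by $34,300, which is 7 full-or-partial $5,000 increments; reduction = 7 × $35 = $245, leaving $595.
Total: $1,075 + $0 + $595 = $1,670.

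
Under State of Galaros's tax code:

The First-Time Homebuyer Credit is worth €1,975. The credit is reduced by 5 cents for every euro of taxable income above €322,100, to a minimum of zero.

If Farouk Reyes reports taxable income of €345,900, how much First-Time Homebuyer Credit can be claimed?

€785

First-Time Homebuyer Credit: 5% of the €23,800 excess over €322,100 is €1,190; credit = €1,975 − €1,190 = €785.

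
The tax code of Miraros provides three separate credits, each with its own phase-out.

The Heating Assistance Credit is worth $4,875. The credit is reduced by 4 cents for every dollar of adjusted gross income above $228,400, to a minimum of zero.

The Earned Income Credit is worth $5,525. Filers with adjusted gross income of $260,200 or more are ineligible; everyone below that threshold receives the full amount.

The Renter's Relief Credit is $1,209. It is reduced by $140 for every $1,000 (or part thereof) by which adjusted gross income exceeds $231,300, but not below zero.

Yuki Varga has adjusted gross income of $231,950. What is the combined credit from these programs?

$11,327

Heating Assistance Credit: 4% of the $3,550 excess over $228,400 is $142; credit = $4,875 − $142 = $4,733.
Earned Income Credit: $231,950 is below the $260,200 cutoff, so the full $5,525 applies.
Renter's Relief Credit: income exceeds $231,300 by $650, which is 1 full-or-partial $1,000 increment; reduction = 1 × $140 = $140, leaving $1,069.
Total: $4,733 + $5,525 + $1,069 = $11,327.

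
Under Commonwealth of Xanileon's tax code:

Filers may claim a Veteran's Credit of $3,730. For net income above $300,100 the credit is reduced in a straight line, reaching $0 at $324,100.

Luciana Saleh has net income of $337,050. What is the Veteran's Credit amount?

Veteran's Credit: $337,050 is at or above $324,100, so the credit is $0.

$0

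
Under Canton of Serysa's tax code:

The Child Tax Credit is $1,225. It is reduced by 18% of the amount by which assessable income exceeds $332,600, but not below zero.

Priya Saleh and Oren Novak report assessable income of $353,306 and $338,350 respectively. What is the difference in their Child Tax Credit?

Priya ($353,306): Child Tax Credit: 18% of the $20,706 excess over $332,600 is $3,727.08 ≥ base, so the credit is $0.
Oren ($338,350): Child Tax Credit: 18% of the $5,750 excess over $332,600 is $1,035; credit = $1,225 − $1,035 = $190.
Difference: |$0 − $190| = $190.

$190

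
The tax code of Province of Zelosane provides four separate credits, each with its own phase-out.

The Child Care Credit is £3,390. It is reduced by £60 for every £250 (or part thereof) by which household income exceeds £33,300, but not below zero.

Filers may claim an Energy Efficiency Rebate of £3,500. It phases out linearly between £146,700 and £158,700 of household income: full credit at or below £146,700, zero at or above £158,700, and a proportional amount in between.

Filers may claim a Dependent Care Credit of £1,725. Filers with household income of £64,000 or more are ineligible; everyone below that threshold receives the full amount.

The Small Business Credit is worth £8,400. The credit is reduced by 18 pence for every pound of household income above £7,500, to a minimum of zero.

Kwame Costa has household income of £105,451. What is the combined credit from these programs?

£3,500

Child Care Credit: income exceeds £33,300 by £72,151 → 289 increments × £60 = £17,340 ≥ base, so the credit is £0.
Energy Efficiency Rebate: £105,451 is at or below the £146,700 threshold, so the full £3,500 applies.
Dependent Care Credit: £105,451 meets or exceeds the £64,000 cutoff, so the credit is £0.
Small Business Credit: 18% of the £97,951 excess over £7,500 is £17,631.18 ≥ base, so the credit is £0.
Total: £0 + £3,500 + £0 + £0 = £3,500.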